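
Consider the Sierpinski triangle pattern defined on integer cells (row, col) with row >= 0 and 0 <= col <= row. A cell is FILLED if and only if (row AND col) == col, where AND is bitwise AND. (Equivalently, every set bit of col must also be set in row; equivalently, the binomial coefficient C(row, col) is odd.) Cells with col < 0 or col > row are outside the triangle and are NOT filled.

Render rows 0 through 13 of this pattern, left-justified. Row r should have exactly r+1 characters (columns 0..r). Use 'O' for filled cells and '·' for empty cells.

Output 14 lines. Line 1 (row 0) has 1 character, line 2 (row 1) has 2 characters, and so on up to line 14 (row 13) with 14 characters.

Answer: O
OO
O·O
OOOO
O···O
OO··OO
O·O·O·O
OOOOOOOO
O·······O
OO······OO
O·O·····O·O
OOOO····OOOO
O···O···O···O
OO··OO··OO··OO

Derivation:
r0=0: O
r1=1: OO
r2=10: O·O
r3=11: OOOO
r4=100: O···O
r5=101: OO··OO
r6=110: O·O·O·O
r7=111: OOOOOOOO
r8=1000: O·······O
r9=1001: OO······OO
r10=1010: O·O·····O·O
r11=1011: OOOO····OOOO
r12=1100: O···O···O···O
r13=1101: OO··OO··OO··OO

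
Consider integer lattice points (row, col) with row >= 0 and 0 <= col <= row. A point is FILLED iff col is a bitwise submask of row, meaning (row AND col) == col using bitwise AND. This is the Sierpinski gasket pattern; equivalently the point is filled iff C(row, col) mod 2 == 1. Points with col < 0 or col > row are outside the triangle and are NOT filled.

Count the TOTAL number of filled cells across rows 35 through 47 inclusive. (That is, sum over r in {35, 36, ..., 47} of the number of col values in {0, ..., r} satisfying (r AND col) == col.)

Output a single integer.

Answer: 152

Derivation:
r35=100011 pc3: +8 =8
r36=100100 pc2: +4 =12
r37=100101 pc3: +8 =20
r38=100110 pc3: +8 =28
r39=100111 pc4: +16 =44
r40=101000 pc2: +4 =48
r41=101001 pc3: +8 =56
r42=101010 pc3: +8 =64
r43=101011 pc4: +16 =80
r44=101100 pc3: +8 =88
r45=101101 pc4: +16 =104
r46=101110 pc4: +16 =120
r47=101111 pc5: +32 =152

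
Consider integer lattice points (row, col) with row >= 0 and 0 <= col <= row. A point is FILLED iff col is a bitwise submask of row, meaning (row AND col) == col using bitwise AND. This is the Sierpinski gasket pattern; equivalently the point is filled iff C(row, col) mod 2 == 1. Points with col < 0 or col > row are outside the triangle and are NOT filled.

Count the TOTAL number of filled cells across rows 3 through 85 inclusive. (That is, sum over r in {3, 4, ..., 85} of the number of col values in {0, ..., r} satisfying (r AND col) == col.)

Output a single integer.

Answer: 946

Derivation:
r3=11 pc2: +4 =4
r4=100 pc1: +2 =6
r5=101 pc2: +4 =10
r6=110 pc2: +4 =14
r7=111 pc3: +8 =22
r8=1000 pc1: +2 =24
r9=1001 pc2: +4 =28
r10=1010 pc2: +4 =32
r11=1011 pc3: +8 =40
r12=1100 pc2: +4 =44
r13=1101 pc3: +8 =52
r14=1110 pc3: +8 =60
r15=1111 pc4: +16 =76
r16=10000 pc1: +2 =78
r17=10001 pc2: +4 =82
r18=10010 pc2: +4 =86
r19=10011 pc3: +8 =94
r20=10100 pc2: +4 =98
r21=10101 pc3: +8 =106
r22=10110 pc3: +8 =114
r23=10111 pc4: +16 =130
r24=11000 pc2: +4 =134
r25=11001 pc3: +8 =142
r26=11010 pc3: +8 =150
r27=11011 pc4: +16 =166
r28=11100 pc3: +8 =174
r29=11101 pc4: +16 =190
r30=11110 pc4: +16 =206
r31=11111 pc5: +32 =238
r32=100000 pc1: +2 =240
r33=100001 pc2: +4 =244
r34=100010 pc2: +4 =248
r35=100011 pc3: +8 =256
r36=100100 pc2: +4 =260
r37=100101 pc3: +8 =268
r38=100110 pc3: +8 =276
r39=100111 pc4: +16 =292
r40=101000 pc2: +4 =296
r41=101001 pc3: +8 =304
r42=101010 pc3: +8 =312
r43=101011 pc4: +16 =328
r44=101100 pc3: +8 =336
r45=101101 pc4: +16 =352
r46=101110 pc4: +16 =368
r47=101111 pc5: +32 =400
r48=110000 pc2: +4 =404
r49=110001 pc3: +8 =412
r50=110010 pc3: +8 =420
r51=110011 pc4: +16 =436
r52=110100 pc3: +8 =444
r53=110101 pc4: +16 =460
r54=110110 pc4: +16 =476
r55=110111 pc5: +32 =508
r56=111000 pc3: +8 =516
r57=111001 pc4: +16 =532
r58=111010 pc4: +16 =548
r59=111011 pc5: +32 =580
r60=111100 pc4: +16 =596
r61=111101 pc5: +32 =628
r62=111110 pc5: +32 =660
r63=111111 pc6: +64 =724
r64=1000000 pc1: +2 =726
r65=1000001 pc2: +4 =730
r66=1000010 pc2: +4 =734
r67=1000011 pc3: +8 =742
r68=1000100 pc2: +4 =746
r69=1000101 pc3: +8 =754
r70=1000110 pc3: +8 =762
r71=1000111 pc4: +16 =778
r72=1001000 pc2: +4 =782
r73=1001001 pc3: +8 =790
r74=1001010 pc3: +8 =798
r75=1001011 pc4: +16 =814
r76=1001100 pc3: +8 =822
r77=1001101 pc4: +16 =838
r78=1001110 pc4: +16 =854
r79=1001111 pc5: +32 =886
r80=1010000 pc2: +4 =890
r81=1010001 pc3: +8 =898
r82=1010010 pc3: +8 =906
r83=1010011 pc4: +16 =922
r84=1010100 pc3: +8 =930
r85=1010101 pc4: +16 =946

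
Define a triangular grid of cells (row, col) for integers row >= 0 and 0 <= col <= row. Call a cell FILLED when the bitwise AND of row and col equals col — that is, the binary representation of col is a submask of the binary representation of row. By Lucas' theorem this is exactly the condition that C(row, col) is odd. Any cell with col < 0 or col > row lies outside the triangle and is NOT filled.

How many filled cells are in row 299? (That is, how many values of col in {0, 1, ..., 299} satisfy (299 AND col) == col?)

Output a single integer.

Answer: 32

Derivation:
299 in binary = 100101011
popcount(299) = number of 1-bits in 100101011 = 5
A col c satisfies (299 AND c) == c iff every set bit of c is also set in 299; each of the 5 set bits of 299 can independently be on or off in c.
count = 2^5 = 32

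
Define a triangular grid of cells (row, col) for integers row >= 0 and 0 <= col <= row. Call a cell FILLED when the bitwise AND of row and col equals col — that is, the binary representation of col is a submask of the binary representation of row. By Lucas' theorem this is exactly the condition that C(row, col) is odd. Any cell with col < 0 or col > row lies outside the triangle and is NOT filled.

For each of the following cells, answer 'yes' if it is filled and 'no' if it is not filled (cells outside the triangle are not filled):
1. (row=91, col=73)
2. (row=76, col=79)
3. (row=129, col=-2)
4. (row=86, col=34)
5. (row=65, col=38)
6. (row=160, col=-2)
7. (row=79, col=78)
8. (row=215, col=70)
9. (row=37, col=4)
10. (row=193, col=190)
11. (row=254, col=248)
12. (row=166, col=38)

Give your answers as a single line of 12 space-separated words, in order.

(91,73): row=0b1011011, col=0b1001001, row AND col = 0b1001001 = 73; 73 == 73 -> filled
(76,79): col outside [0, 76] -> not filled
(129,-2): col outside [0, 129] -> not filled
(86,34): row=0b1010110, col=0b100010, row AND col = 0b10 = 2; 2 != 34 -> empty
(65,38): row=0b1000001, col=0b100110, row AND col = 0b0 = 0; 0 != 38 -> empty
(160,-2): col outside [0, 160] -> not filled
(79,78): row=0b1001111, col=0b1001110, row AND col = 0b1001110 = 78; 78 == 78 -> filled
(215,70): row=0b11010111, col=0b1000110, row AND col = 0b1000110 = 70; 70 == 70 -> filled
(37,4): row=0b100101, col=0b100, row AND col = 0b100 = 4; 4 == 4 -> filled
(193,190): row=0b11000001, col=0b10111110, row AND col = 0b10000000 = 128; 128 != 190 -> empty
(254,248): row=0b11111110, col=0b11111000, row AND col = 0b11111000 = 248; 248 == 248 -> filled
(166,38): row=0b10100110, col=0b100110, row AND col = 0b100110 = 38; 38 == 38 -> filled

Answer: yes no no no no no yes yes yes no yes yes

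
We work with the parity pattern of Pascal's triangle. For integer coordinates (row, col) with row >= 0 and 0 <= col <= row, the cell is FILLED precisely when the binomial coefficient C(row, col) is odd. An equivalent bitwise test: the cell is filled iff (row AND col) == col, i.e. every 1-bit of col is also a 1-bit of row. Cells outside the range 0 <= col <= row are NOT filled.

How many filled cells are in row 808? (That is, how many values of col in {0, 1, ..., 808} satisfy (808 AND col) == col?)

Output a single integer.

808 in binary = 1100101000
popcount(808) = number of 1-bits in 1100101000 = 4
A col c satisfies (808 AND c) == c iff every set bit of c is also set in 808; each of the 4 set bits of 808 can independently be on or off in c.
count = 2^4 = 16

Answer: 16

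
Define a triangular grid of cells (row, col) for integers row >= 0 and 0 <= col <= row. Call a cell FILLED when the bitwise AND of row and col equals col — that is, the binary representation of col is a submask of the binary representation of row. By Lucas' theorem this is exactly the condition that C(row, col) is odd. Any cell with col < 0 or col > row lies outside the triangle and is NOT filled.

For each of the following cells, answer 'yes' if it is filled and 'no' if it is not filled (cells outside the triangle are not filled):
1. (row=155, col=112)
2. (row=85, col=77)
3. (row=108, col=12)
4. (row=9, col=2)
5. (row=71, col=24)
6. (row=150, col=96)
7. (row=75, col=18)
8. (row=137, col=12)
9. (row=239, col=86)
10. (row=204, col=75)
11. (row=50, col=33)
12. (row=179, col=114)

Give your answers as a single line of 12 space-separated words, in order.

(155,112): row=0b10011011, col=0b1110000, row AND col = 0b10000 = 16; 16 != 112 -> empty
(85,77): row=0b1010101, col=0b1001101, row AND col = 0b1000101 = 69; 69 != 77 -> empty
(108,12): row=0b1101100, col=0b1100, row AND col = 0b1100 = 12; 12 == 12 -> filled
(9,2): row=0b1001, col=0b10, row AND col = 0b0 = 0; 0 != 2 -> empty
(71,24): row=0b1000111, col=0b11000, row AND col = 0b0 = 0; 0 != 24 -> empty
(150,96): row=0b10010110, col=0b1100000, row AND col = 0b0 = 0; 0 != 96 -> empty
(75,18): row=0b1001011, col=0b10010, row AND col = 0b10 = 2; 2 != 18 -> empty
(137,12): row=0b10001001, col=0b1100, row AND col = 0b1000 = 8; 8 != 12 -> empty
(239,86): row=0b11101111, col=0b1010110, row AND col = 0b1000110 = 70; 70 != 86 -> empty
(204,75): row=0b11001100, col=0b1001011, row AND col = 0b1001000 = 72; 72 != 75 -> empty
(50,33): row=0b110010, col=0b100001, row AND col = 0b100000 = 32; 32 != 33 -> empty
(179,114): row=0b10110011, col=0b1110010, row AND col = 0b110010 = 50; 50 != 114 -> empty

Answer: no no yes no no no no no no no no no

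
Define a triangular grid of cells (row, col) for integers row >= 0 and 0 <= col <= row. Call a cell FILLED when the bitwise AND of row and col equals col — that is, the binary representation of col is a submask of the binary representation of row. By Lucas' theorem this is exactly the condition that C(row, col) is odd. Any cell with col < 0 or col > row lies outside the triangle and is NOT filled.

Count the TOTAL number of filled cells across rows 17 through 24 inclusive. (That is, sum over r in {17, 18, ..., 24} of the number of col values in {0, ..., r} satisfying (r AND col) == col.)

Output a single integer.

Answer: 56

Derivation:
r17=10001 pc2: +4 =4
r18=10010 pc2: +4 =8
r19=10011 pc3: +8 =16
r20=10100 pc2: +4 =20
r21=10101 pc3: +8 =28
r22=10110 pc3: +8 =36
r23=10111 pc4: +16 =52
r24=11000 pc2: +4 =56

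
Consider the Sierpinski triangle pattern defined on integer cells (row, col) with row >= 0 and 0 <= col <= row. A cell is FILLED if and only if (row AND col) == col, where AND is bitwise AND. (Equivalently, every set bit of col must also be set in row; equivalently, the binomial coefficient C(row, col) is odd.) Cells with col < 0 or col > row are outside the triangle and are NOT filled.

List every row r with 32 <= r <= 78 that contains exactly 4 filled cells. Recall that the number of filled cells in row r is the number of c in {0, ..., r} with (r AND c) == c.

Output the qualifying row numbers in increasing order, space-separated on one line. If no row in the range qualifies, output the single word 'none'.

Answer: 33 34 36 40 48 65 66 68 72

Derivation:
Row r has 2^popcount(r) filled cells, so we need popcount(r) = log2(4) = 2.
Scan r = 32..78 and keep those with exactly 2 one-bits:
r=32=100000 popcount=1 -> skip
r=33=100001 popcount=2 -> KEEP
r=34=100010 popcount=2 -> KEEP
r=35=100011 popcount=3 -> skip
r=36=100100 popcount=2 -> KEEP
r=37=100101 popcount=3 -> skip
r=38=100110 popcount=3 -> skip
r=39=100111 popcount=4 -> skip
r=40=101000 popcount=2 -> KEEP
r=41=101001 popcount=3 -> skip
r=42=101010 popcount=3 -> skip
r=43=101011 popcount=4 -> skip
r=44=101100 popcount=3 -> skip
r=45=101101 popcount=4 -> skip
r=46=101110 popcount=4 -> skip
r=47=101111 popcount=5 -> skip
r=48=110000 popcount=2 -> KEEP
r=49=110001 popcount=3 -> skip
r=50=110010 popcount=3 -> skip
r=51=110011 popcount=4 -> skip
r=52=110100 popcount=3 -> skip
r=53=110101 popcount=4 -> skip
r=54=110110 popcount=4 -> skip
r=55=110111 popcount=5 -> skip
r=56=111000 popcount=3 -> skip
r=57=111001 popcount=4 -> skip
r=58=111010 popcount=4 -> skip
r=59=111011 popcount=5 -> skip
r=60=111100 popcount=4 -> skip
r=61=111101 popcount=5 -> skip
r=62=111110 popcount=5 -> skip
r=63=111111 popcount=6 -> skip
r=64=1000000 popcount=1 -> skip
r=65=1000001 popcount=2 -> KEEP
r=66=1000010 popcount=2 -> KEEP
r=67=1000011 popcount=3 -> skip
r=68=1000100 popcount=2 -> KEEP
r=69=1000101 popcount=3 -> skip
r=70=1000110 popcount=3 -> skip
r=71=1000111 popcount=4 -> skip
r=72=1001000 popcount=2 -> KEEP
r=73=1001001 popcount=3 -> skip
r=74=1001010 popcount=3 -> skip
r=75=1001011 popcount=4 -> skip
r=76=1001100 popcount=3 -> skip
r=77=1001101 popcount=4 -> skip
r=78=1001110 popcount=4 -> skip
Kept rows: 33 34 36 40 48 65 66 68 72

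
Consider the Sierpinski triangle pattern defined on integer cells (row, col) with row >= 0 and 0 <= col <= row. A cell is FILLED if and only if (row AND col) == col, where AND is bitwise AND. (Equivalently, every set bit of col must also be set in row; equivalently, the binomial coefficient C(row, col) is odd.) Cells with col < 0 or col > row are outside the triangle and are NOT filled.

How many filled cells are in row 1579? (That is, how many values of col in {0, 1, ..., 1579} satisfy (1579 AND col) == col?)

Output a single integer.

1579 in binary = 11000101011
popcount(1579) = number of 1-bits in 11000101011 = 6
A col c satisfies (1579 AND c) == c iff every set bit of c is also set in 1579; each of the 6 set bits of 1579 can independently be on or off in c.
count = 2^6 = 64

Answer: 64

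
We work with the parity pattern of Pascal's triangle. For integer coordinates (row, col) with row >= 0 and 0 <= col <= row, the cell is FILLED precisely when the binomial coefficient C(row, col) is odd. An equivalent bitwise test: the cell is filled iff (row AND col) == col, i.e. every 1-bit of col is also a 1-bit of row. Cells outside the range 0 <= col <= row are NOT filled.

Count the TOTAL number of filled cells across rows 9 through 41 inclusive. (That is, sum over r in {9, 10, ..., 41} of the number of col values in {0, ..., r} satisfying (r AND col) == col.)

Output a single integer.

r9=1001 pc2: +4 =4
r10=1010 pc2: +4 =8
r11=1011 pc3: +8 =16
r12=1100 pc2: +4 =20
r13=1101 pc3: +8 =28
r14=1110 pc3: +8 =36
r15=1111 pc4: +16 =52
r16=10000 pc1: +2 =54
r17=10001 pc2: +4 =58
r18=10010 pc2: +4 =62
r19=10011 pc3: +8 =70
r20=10100 pc2: +4 =74
r21=10101 pc3: +8 =82
r22=10110 pc3: +8 =90
r23=10111 pc4: +16 =106
r24=11000 pc2: +4 =110
r25=11001 pc3: +8 =118
r26=11010 pc3: +8 =126
r27=11011 pc4: +16 =142
r28=11100 pc3: +8 =150
r29=11101 pc4: +16 =166
r30=11110 pc4: +16 =182
r31=11111 pc5: +32 =214
r32=100000 pc1: +2 =216
r33=100001 pc2: +4 =220
r34=100010 pc2: +4 =224
r35=100011 pc3: +8 =232
r36=100100 pc2: +4 =236
r37=100101 pc3: +8 =244
r38=100110 pc3: +8 =252
r39=100111 pc4: +16 =268
r40=101000 pc2: +4 =272
r41=101001 pc3: +8 =280

Answer: 280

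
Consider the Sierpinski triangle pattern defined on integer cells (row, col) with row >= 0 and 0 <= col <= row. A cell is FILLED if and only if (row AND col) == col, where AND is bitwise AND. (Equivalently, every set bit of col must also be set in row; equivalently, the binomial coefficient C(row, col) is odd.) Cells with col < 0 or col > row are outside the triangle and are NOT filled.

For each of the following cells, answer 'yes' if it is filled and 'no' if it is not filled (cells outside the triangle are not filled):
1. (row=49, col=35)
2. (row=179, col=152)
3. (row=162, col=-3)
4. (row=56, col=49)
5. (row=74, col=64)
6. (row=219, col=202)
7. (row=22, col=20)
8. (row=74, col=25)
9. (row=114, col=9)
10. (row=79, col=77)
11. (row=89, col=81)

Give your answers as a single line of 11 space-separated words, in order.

(49,35): row=0b110001, col=0b100011, row AND col = 0b100001 = 33; 33 != 35 -> empty
(179,152): row=0b10110011, col=0b10011000, row AND col = 0b10010000 = 144; 144 != 152 -> empty
(162,-3): col outside [0, 162] -> not filled
(56,49): row=0b111000, col=0b110001, row AND col = 0b110000 = 48; 48 != 49 -> empty
(74,64): row=0b1001010, col=0b1000000, row AND col = 0b1000000 = 64; 64 == 64 -> filled
(219,202): row=0b11011011, col=0b11001010, row AND col = 0b11001010 = 202; 202 == 202 -> filled
(22,20): row=0b10110, col=0b10100, row AND col = 0b10100 = 20; 20 == 20 -> filled
(74,25): row=0b1001010, col=0b11001, row AND col = 0b1000 = 8; 8 != 25 -> empty
(114,9): row=0b1110010, col=0b1001, row AND col = 0b0 = 0; 0 != 9 -> empty
(79,77): row=0b1001111, col=0b1001101, row AND col = 0b1001101 = 77; 77 == 77 -> filled
(89,81): row=0b1011001, col=0b1010001, row AND col = 0b1010001 = 81; 81 == 81 -> filled

Answer: no no no no yes yes yes no no yes yes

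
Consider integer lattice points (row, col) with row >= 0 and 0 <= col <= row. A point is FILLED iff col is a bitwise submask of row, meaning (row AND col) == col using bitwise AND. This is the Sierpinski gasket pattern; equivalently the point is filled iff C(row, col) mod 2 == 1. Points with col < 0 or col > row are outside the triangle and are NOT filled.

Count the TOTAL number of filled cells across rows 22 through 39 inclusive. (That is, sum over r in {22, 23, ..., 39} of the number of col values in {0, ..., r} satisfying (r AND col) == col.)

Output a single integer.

Answer: 186

Derivation:
r22=10110 pc3: +8 =8
r23=10111 pc4: +16 =24
r24=11000 pc2: +4 =28
r25=11001 pc3: +8 =36
r26=11010 pc3: +8 =44
r27=11011 pc4: +16 =60
r28=11100 pc3: +8 =68
r29=11101 pc4: +16 =84
r30=11110 pc4: +16 =100
r31=11111 pc5: +32 =132
r32=100000 pc1: +2 =134
r33=100001 pc2: +4 =138
r34=100010 pc2: +4 =142
r35=100011 pc3: +8 =150
r36=100100 pc2: +4 =154
r37=100101 pc3: +8 =162
r38=100110 pc3: +8 =170
r39=100111 pc4: +16 =186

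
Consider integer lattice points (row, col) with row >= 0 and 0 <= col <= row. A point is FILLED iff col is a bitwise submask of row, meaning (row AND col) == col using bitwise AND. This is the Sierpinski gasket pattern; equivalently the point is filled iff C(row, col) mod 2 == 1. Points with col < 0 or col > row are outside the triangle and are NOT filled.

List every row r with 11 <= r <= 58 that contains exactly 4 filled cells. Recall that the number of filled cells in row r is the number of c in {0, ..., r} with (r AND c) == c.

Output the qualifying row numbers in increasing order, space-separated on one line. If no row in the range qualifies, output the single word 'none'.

Answer: 12 17 18 20 24 33 34 36 40 48

Derivation:
Row r has 2^popcount(r) filled cells, so we need popcount(r) = log2(4) = 2.
Scan r = 11..58 and keep those with exactly 2 one-bits:
r=11=1011 popcount=3 -> skip
r=12=1100 popcount=2 -> KEEP
r=13=1101 popcount=3 -> skip
r=14=1110 popcount=3 -> skip
r=15=1111 popcount=4 -> skip
r=16=10000 popcount=1 -> skip
r=17=10001 popcount=2 -> KEEP
r=18=10010 popcount=2 -> KEEP
r=19=10011 popcount=3 -> skip
r=20=10100 popcount=2 -> KEEP
r=21=10101 popcount=3 -> skip
r=22=10110 popcount=3 -> skip
r=23=10111 popcount=4 -> skip
r=24=11000 popcount=2 -> KEEP
r=25=11001 popcount=3 -> skip
r=26=11010 popcount=3 -> skip
r=27=11011 popcount=4 -> skip
r=28=11100 popcount=3 -> skip
r=29=11101 popcount=4 -> skip
r=30=11110 popcount=4 -> skip
r=31=11111 popcount=5 -> skip
r=32=100000 popcount=1 -> skip
r=33=100001 popcount=2 -> KEEP
r=34=100010 popcount=2 -> KEEP
r=35=100011 popcount=3 -> skip
r=36=100100 popcount=2 -> KEEP
r=37=100101 popcount=3 -> skip
r=38=100110 popcount=3 -> skip
r=39=100111 popcount=4 -> skip
r=40=101000 popcount=2 -> KEEP
r=41=101001 popcount=3 -> skip
r=42=101010 popcount=3 -> skip
r=43=101011 popcount=4 -> skip
r=44=101100 popcount=3 -> skip
r=45=101101 popcount=4 -> skip
r=46=101110 popcount=4 -> skip
r=47=101111 popcount=5 -> skip
r=48=110000 popcount=2 -> KEEP
r=49=110001 popcount=3 -> skip
r=50=110010 popcount=3 -> skip
r=51=110011 popcount=4 -> skip
r=52=110100 popcount=3 -> skip
r=53=110101 popcount=4 -> skip
r=54=110110 popcount=4 -> skip
r=55=110111 popcount=5 -> skip
r=56=111000 popcount=3 -> skip
r=57=111001 popcount=4 -> skip
r=58=111010 popcount=4 -> skip
Kept rows: 12 17 18 20 24 33 34 36 40 48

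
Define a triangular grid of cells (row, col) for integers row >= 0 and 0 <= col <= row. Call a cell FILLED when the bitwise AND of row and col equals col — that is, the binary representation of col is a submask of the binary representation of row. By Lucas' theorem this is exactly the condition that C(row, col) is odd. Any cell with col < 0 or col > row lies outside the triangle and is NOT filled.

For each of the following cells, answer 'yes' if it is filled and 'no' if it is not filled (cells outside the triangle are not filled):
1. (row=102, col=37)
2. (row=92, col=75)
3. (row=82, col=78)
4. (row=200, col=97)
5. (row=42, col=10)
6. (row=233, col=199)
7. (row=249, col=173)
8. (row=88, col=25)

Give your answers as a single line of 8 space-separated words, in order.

(102,37): row=0b1100110, col=0b100101, row AND col = 0b100100 = 36; 36 != 37 -> empty
(92,75): row=0b1011100, col=0b1001011, row AND col = 0b1001000 = 72; 72 != 75 -> empty
(82,78): row=0b1010010, col=0b1001110, row AND col = 0b1000010 = 66; 66 != 78 -> empty
(200,97): row=0b11001000, col=0b1100001, row AND col = 0b1000000 = 64; 64 != 97 -> empty
(42,10): row=0b101010, col=0b1010, row AND col = 0b1010 = 10; 10 == 10 -> filled
(233,199): row=0b11101001, col=0b11000111, row AND col = 0b11000001 = 193; 193 != 199 -> empty
(249,173): row=0b11111001, col=0b10101101, row AND col = 0b10101001 = 169; 169 != 173 -> empty
(88,25): row=0b1011000, col=0b11001, row AND col = 0b11000 = 24; 24 != 25 -> empty

Answer: no no no no yes no no no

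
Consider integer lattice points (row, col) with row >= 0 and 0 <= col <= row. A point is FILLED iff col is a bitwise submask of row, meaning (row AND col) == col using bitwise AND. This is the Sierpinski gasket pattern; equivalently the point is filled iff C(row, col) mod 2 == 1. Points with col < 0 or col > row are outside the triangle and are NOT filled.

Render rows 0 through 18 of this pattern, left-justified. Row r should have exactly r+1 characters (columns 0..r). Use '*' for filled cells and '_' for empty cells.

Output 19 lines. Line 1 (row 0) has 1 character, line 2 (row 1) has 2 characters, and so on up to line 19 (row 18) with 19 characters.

r0=0: *
r1=1: **
r2=10: *_*
r3=11: ****
r4=100: *___*
r5=101: **__**
r6=110: *_*_*_*
r7=111: ********
r8=1000: *_______*
r9=1001: **______**
r10=1010: *_*_____*_*
r11=1011: ****____****
r12=1100: *___*___*___*
r13=1101: **__**__**__**
r14=1110: *_*_*_*_*_*_*_*
r15=1111: ****************
r16=10000: *_______________*
r17=10001: **______________**
r18=10010: *_*_____________*_*

Answer: *
**
*_*
****
*___*
**__**
*_*_*_*
********
*_______*
**______**
*_*_____*_*
****____****
*___*___*___*
**__**__**__**
*_*_*_*_*_*_*_*
****************
*_______________*
**______________**
*_*_____________*_*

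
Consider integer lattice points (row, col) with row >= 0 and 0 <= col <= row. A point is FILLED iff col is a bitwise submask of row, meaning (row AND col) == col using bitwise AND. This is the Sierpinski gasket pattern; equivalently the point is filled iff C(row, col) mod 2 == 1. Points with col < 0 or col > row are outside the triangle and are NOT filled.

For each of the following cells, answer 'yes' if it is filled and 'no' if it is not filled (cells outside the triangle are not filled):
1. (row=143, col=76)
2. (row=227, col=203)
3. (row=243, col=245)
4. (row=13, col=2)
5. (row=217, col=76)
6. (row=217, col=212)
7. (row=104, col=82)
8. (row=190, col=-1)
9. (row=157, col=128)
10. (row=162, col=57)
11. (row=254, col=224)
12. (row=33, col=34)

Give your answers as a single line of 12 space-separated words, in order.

Answer: no no no no no no no no yes no yes no

Derivation:
(143,76): row=0b10001111, col=0b1001100, row AND col = 0b1100 = 12; 12 != 76 -> empty
(227,203): row=0b11100011, col=0b11001011, row AND col = 0b11000011 = 195; 195 != 203 -> empty
(243,245): col outside [0, 243] -> not filled
(13,2): row=0b1101, col=0b10, row AND col = 0b0 = 0; 0 != 2 -> empty
(217,76): row=0b11011001, col=0b1001100, row AND col = 0b1001000 = 72; 72 != 76 -> empty
(217,212): row=0b11011001, col=0b11010100, row AND col = 0b11010000 = 208; 208 != 212 -> empty
(104,82): row=0b1101000, col=0b1010010, row AND col = 0b1000000 = 64; 64 != 82 -> empty
(190,-1): col outside [0, 190] -> not filled
(157,128): row=0b10011101, col=0b10000000, row AND col = 0b10000000 = 128; 128 == 128 -> filled
(162,57): row=0b10100010, col=0b111001, row AND col = 0b100000 = 32; 32 != 57 -> empty
(254,224): row=0b11111110, col=0b11100000, row AND col = 0b11100000 = 224; 224 == 224 -> filled
(33,34): col outside [0, 33] -> not filled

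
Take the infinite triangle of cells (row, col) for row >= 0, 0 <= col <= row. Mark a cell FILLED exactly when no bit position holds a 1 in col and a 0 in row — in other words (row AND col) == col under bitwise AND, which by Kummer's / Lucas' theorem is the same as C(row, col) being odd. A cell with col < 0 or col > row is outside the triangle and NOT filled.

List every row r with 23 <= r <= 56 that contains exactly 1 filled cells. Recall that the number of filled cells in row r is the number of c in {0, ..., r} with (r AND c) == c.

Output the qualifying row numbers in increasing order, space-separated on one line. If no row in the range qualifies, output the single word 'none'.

Row r has 2^popcount(r) filled cells, so we need popcount(r) = log2(1) = 0.
Scan r = 23..56 and keep those with exactly 0 one-bits:
r=23=10111 popcount=4 -> skip
r=24=11000 popcount=2 -> skip
r=25=11001 popcount=3 -> skip
r=26=11010 popcount=3 -> skip
r=27=11011 popcount=4 -> skip
r=28=11100 popcount=3 -> skip
r=29=11101 popcount=4 -> skip
r=30=11110 popcount=4 -> skip
r=31=11111 popcount=5 -> skip
r=32=100000 popcount=1 -> skip
r=33=100001 popcount=2 -> skip
r=34=100010 popcount=2 -> skip
r=35=100011 popcount=3 -> skip
r=36=100100 popcount=2 -> skip
r=37=100101 popcount=3 -> skip
r=38=100110 popcount=3 -> skip
r=39=100111 popcount=4 -> skip
r=40=101000 popcount=2 -> skip
r=41=101001 popcount=3 -> skip
r=42=101010 popcount=3 -> skip
r=43=101011 popcount=4 -> skip
r=44=101100 popcount=3 -> skip
r=45=101101 popcount=4 -> skip
r=46=101110 popcount=4 -> skip
r=47=101111 popcount=5 -> skip
r=48=110000 popcount=2 -> skip
r=49=110001 popcount=3 -> skip
r=50=110010 popcount=3 -> skip
r=51=110011 popcount=4 -> skip
r=52=110100 popcount=3 -> skip
r=53=110101 popcount=4 -> skip
r=54=110110 popcount=4 -> skip
r=55=110111 popcount=5 -> skip
r=56=111000 popcount=3 -> skip
Kept rows: none

Answer: none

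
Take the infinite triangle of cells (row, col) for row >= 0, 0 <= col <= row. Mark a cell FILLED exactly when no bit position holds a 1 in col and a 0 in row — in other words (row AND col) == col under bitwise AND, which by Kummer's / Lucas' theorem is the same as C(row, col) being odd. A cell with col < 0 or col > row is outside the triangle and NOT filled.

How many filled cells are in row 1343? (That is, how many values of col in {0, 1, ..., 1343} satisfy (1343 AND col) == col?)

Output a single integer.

1343 in binary = 10100111111
popcount(1343) = number of 1-bits in 10100111111 = 8
A col c satisfies (1343 AND c) == c iff every set bit of c is also set in 1343; each of the 8 set bits of 1343 can independently be on or off in c.
count = 2^8 = 256

Answer: 256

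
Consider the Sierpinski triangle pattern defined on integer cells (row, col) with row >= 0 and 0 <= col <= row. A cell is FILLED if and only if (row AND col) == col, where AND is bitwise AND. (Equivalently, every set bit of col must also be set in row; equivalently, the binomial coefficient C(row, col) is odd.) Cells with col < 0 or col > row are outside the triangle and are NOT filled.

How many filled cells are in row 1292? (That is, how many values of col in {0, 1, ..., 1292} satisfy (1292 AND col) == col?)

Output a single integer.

1292 in binary = 10100001100
popcount(1292) = number of 1-bits in 10100001100 = 4
A col c satisfies (1292 AND c) == c iff every set bit of c is also set in 1292; each of the 4 set bits of 1292 can independently be on or off in c.
count = 2^4 = 16

Answer: 16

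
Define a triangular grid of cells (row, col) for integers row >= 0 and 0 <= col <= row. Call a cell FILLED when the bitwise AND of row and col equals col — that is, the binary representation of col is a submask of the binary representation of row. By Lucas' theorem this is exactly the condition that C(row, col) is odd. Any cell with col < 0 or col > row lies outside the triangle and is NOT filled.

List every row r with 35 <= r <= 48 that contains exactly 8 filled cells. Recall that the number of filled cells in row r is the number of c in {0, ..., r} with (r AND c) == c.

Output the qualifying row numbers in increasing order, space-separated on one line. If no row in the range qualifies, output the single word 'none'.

Row r has 2^popcount(r) filled cells, so we need popcount(r) = log2(8) = 3.
Scan r = 35..48 and keep those with exactly 3 one-bits:
r=35=100011 popcount=3 -> KEEP
r=36=100100 popcount=2 -> skip
r=37=100101 popcount=3 -> KEEP
r=38=100110 popcount=3 -> KEEP
r=39=100111 popcount=4 -> skip
r=40=101000 popcount=2 -> skip
r=41=101001 popcount=3 -> KEEP
r=42=101010 popcount=3 -> KEEP
r=43=101011 popcount=4 -> skip
r=44=101100 popcount=3 -> KEEP
r=45=101101 popcount=4 -> skip
r=46=101110 popcount=4 -> skip
r=47=101111 popcount=5 -> skip
r=48=110000 popcount=2 -> skip
Kept rows: 35 37 38 41 42 44

Answer: 35 37 38 41 42 44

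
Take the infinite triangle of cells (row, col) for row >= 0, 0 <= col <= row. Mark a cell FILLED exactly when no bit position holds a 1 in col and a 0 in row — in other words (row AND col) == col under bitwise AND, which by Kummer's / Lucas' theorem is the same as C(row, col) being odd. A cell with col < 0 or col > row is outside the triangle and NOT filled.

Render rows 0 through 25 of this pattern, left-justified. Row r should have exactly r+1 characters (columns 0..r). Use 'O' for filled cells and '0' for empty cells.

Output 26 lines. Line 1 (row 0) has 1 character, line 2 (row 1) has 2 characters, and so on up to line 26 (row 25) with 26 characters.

Answer: O
OO
O0O
OOOO
O000O
OO00OO
O0O0O0O
OOOOOOOO
O0000000O
OO000000OO
O0O00000O0O
OOOO0000OOOO
O000O000O000O
OO00OO00OO00OO
O0O0O0O0O0O0O0O
OOOOOOOOOOOOOOOO
O000000000000000O
OO00000000000000OO
O0O0000000000000O0O
OOOO000000000000OOOO
O000O00000000000O000O
OO00OO0000000000OO00OO
O0O0O0O000000000O0O0O0O
OOOOOOOO00000000OOOOOOOO
O0000000O0000000O0000000O
OO000000OO000000OO000000OO

Derivation:
r0=0: O
r1=1: OO
r2=10: O0O
r3=11: OOOO
r4=100: O000O
r5=101: OO00OO
r6=110: O0O0O0O
r7=111: OOOOOOOO
r8=1000: O0000000O
r9=1001: OO000000OO
r10=1010: O0O00000O0O
r11=1011: OOOO0000OOOO
r12=1100: O000O000O000O
r13=1101: OO00OO00OO00OO
r14=1110: O0O0O0O0O0O0O0O
r15=1111: OOOOOOOOOOOOOOOO
r16=10000: O000000000000000O
r17=10001: OO00000000000000OO
r18=10010: O0O0000000000000O0O
r19=10011: OOOO000000000000OOOO
r20=10100: O000O00000000000O000O
r21=10101: OO00OO0000000000OO00OO
r22=10110: O0O0O0O000000000O0O0O0O
r23=10111: OOOOOOOO00000000OOOOOOOO
r24=11000: O0000000O0000000O0000000O
r25=11001: OO000000OO000000OO000000OO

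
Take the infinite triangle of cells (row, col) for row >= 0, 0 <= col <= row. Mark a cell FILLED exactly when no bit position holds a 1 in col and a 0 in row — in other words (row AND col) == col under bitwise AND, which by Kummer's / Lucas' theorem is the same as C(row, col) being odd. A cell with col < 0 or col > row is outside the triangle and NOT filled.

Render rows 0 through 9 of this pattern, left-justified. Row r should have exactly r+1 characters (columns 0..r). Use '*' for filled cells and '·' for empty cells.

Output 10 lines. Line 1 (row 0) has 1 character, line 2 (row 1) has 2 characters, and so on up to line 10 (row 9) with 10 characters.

Answer: *
**
*·*
****
*···*
**··**
*·*·*·*
********
*·······*
**······**

Derivation:
r0=0: *
r1=1: **
r2=10: *·*
r3=11: ****
r4=100: *···*
r5=101: **··**
r6=110: *·*·*·*
r7=111: ********
r8=1000: *·······*
r9=1001: **······**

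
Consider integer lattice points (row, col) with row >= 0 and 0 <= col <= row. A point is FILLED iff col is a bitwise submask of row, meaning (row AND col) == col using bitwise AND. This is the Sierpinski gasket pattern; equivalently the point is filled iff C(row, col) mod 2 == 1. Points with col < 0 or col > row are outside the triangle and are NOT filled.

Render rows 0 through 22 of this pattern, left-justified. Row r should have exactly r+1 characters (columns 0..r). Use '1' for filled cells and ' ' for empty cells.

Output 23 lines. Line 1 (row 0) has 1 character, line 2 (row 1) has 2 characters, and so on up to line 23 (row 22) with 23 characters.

Answer: 1
11
1 1
1111
1   1
11  11
1 1 1 1
11111111
1       1
11      11
1 1     1 1
1111    1111
1   1   1   1
11  11  11  11
1 1 1 1 1 1 1 1
1111111111111111
1               1
11              11
1 1             1 1
1111            1111
1   1           1   1
11  11          11  11
1 1 1 1         1 1 1 1

Derivation:
r0=0: 1
r1=1: 11
r2=10: 1 1
r3=11: 1111
r4=100: 1   1
r5=101: 11  11
r6=110: 1 1 1 1
r7=111: 11111111
r8=1000: 1       1
r9=1001: 11      11
r10=1010: 1 1     1 1
r11=1011: 1111    1111
r12=1100: 1   1   1   1
r13=1101: 11  11  11  11
r14=1110: 1 1 1 1 1 1 1 1
r15=1111: 1111111111111111
r16=10000: 1               1
r17=10001: 11              11
r18=10010: 1 1             1 1
r19=10011: 1111            1111
r20=10100: 1   1           1   1
r21=10101: 11  11          11  11
r22=10110: 1 1 1 1         1 1 1 1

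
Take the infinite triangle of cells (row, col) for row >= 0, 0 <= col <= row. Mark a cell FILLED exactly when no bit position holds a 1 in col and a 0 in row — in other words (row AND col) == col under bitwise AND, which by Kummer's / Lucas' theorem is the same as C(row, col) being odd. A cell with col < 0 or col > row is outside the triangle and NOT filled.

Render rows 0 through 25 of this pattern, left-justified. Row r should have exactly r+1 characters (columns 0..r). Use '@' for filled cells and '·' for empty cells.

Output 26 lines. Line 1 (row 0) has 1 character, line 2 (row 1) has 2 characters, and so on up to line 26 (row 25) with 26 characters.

r0=0: @
r1=1: @@
r2=10: @·@
r3=11: @@@@
r4=100: @···@
r5=101: @@··@@
r6=110: @·@·@·@
r7=111: @@@@@@@@
r8=1000: @·······@
r9=1001: @@······@@
r10=1010: @·@·····@·@
r11=1011: @@@@····@@@@
r12=1100: @···@···@···@
r13=1101: @@··@@··@@··@@
r14=1110: @·@·@·@·@·@·@·@
r15=1111: @@@@@@@@@@@@@@@@
r16=10000: @···············@
r17=10001: @@··············@@
r18=10010: @·@·············@·@
r19=10011: @@@@············@@@@
r20=10100: @···@···········@···@
r21=10101: @@··@@··········@@··@@
r22=10110: @·@·@·@·········@·@·@·@
r23=10111: @@@@@@@@········@@@@@@@@
r24=11000: @·······@·······@·······@
r25=11001: @@······@@······@@······@@

Answer: @
@@
@·@
@@@@
@···@
@@··@@
@·@·@·@
@@@@@@@@
@·······@
@@······@@
@·@·····@·@
@@@@····@@@@
@···@···@···@
@@··@@··@@··@@
@·@·@·@·@·@·@·@
@@@@@@@@@@@@@@@@
@···············@
@@··············@@
@·@·············@·@
@@@@············@@@@
@···@···········@···@
@@··@@··········@@··@@
@·@·@·@·········@·@·@·@
@@@@@@@@········@@@@@@@@
@·······@·······@·······@
@@······@@······@@······@@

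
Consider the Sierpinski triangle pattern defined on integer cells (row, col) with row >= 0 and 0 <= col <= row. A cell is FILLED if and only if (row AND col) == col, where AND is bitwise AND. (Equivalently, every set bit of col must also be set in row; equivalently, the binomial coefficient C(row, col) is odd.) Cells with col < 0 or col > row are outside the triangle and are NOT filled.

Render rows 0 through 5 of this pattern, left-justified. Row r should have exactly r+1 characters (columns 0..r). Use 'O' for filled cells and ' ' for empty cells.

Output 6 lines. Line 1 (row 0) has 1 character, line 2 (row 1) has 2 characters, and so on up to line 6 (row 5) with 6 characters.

r0=0: O
r1=1: OO
r2=10: O O
r3=11: OOOO
r4=100: O   O
r5=101: OO  OO

Answer: O
OO
O O
OOOO
O   O
OO  OO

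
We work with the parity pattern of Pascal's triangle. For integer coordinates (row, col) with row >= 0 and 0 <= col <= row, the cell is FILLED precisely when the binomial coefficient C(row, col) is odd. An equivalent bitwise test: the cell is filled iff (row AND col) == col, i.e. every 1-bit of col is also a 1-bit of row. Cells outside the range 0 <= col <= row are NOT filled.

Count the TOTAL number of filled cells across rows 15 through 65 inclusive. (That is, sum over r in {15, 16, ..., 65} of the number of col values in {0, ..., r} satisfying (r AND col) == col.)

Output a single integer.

r15=1111 pc4: +16 =16
r16=10000 pc1: +2 =18
r17=10001 pc2: +4 =22
r18=10010 pc2: +4 =26
r19=10011 pc3: +8 =34
r20=10100 pc2: +4 =38
r21=10101 pc3: +8 =46
r22=10110 pc3: +8 =54
r23=10111 pc4: +16 =70
r24=11000 pc2: +4 =74
r25=11001 pc3: +8 =82
r26=11010 pc3: +8 =90
r27=11011 pc4: +16 =106
r28=11100 pc3: +8 =114
r29=11101 pc4: +16 =130
r30=11110 pc4: +16 =146
r31=11111 pc5: +32 =178
r32=100000 pc1: +2 =180
r33=100001 pc2: +4 =184
r34=100010 pc2: +4 =188
r35=100011 pc3: +8 =196
r36=100100 pc2: +4 =200
r37=100101 pc3: +8 =208
r38=100110 pc3: +8 =216
r39=100111 pc4: +16 =232
r40=101000 pc2: +4 =236
r41=101001 pc3: +8 =244
r42=101010 pc3: +8 =252
r43=101011 pc4: +16 =268
r44=101100 pc3: +8 =276
r45=101101 pc4: +16 =292
r46=101110 pc4: +16 =308
r47=101111 pc5: +32 =340
r48=110000 pc2: +4 =344
r49=110001 pc3: +8 =352
r50=110010 pc3: +8 =360
r51=110011 pc4: +16 =376
r52=110100 pc3: +8 =384
r53=110101 pc4: +16 =400
r54=110110 pc4: +16 =416
r55=110111 pc5: +32 =448
r56=111000 pc3: +8 =456
r57=111001 pc4: +16 =472
r58=111010 pc4: +16 =488
r59=111011 pc5: +32 =520
r60=111100 pc4: +16 =536
r61=111101 pc5: +32 =568
r62=111110 pc5: +32 =600
r63=111111 pc6: +64 =664
r64=1000000 pc1: +2 =666
r65=1000001 pc2: +4 =670

Answer: 670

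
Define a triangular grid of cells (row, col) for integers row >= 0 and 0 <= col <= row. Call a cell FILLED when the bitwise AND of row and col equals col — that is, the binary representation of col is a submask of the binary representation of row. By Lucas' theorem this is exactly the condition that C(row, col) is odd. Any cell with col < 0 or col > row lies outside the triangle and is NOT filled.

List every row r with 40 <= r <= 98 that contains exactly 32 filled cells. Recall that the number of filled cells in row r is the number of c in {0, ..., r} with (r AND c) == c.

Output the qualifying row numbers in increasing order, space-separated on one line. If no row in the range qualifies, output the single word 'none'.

Row r has 2^popcount(r) filled cells, so we need popcount(r) = log2(32) = 5.
Scan r = 40..98 and keep those with exactly 5 one-bits:
r=40=101000 popcount=2 -> skip
r=41=101001 popcount=3 -> skip
r=42=101010 popcount=3 -> skip
r=43=101011 popcount=4 -> skip
r=44=101100 popcount=3 -> skip
r=45=101101 popcount=4 -> skip
r=46=101110 popcount=4 -> skip
r=47=101111 popcount=5 -> KEEP
r=48=110000 popcount=2 -> skip
r=49=110001 popcount=3 -> skip
r=50=110010 popcount=3 -> skip
r=51=110011 popcount=4 -> skip
r=52=110100 popcount=3 -> skip
r=53=110101 popcount=4 -> skip
r=54=110110 popcount=4 -> skip
r=55=110111 popcount=5 -> KEEP
r=56=111000 popcount=3 -> skip
r=57=111001 popcount=4 -> skip
r=58=111010 popcount=4 -> skip
r=59=111011 popcount=5 -> KEEP
r=60=111100 popcount=4 -> skip
r=61=111101 popcount=5 -> KEEP
r=62=111110 popcount=5 -> KEEP
r=63=111111 popcount=6 -> skip
r=64=1000000 popcount=1 -> skip
r=65=1000001 popcount=2 -> skip
r=66=1000010 popcount=2 -> skip
r=67=1000011 popcount=3 -> skip
r=68=1000100 popcount=2 -> skip
r=69=1000101 popcount=3 -> skip
r=70=1000110 popcount=3 -> skip
r=71=1000111 popcount=4 -> skip
r=72=1001000 popcount=2 -> skip
r=73=1001001 popcount=3 -> skip
r=74=1001010 popcount=3 -> skip
r=75=1001011 popcount=4 -> skip
r=76=1001100 popcount=3 -> skip
r=77=1001101 popcount=4 -> skip
r=78=1001110 popcount=4 -> skip
r=79=1001111 popcount=5 -> KEEP
r=80=1010000 popcount=2 -> skip
r=81=1010001 popcount=3 -> skip
r=82=1010010 popcount=3 -> skip
r=83=1010011 popcount=4 -> skip
r=84=1010100 popcount=3 -> skip
r=85=1010101 popcount=4 -> skip
r=86=1010110 popcount=4 -> skip
r=87=1010111 popcount=5 -> KEEP
r=88=1011000 popcount=3 -> skip
r=89=1011001 popcount=4 -> skip
r=90=1011010 popcount=4 -> skip
r=91=1011011 popcount=5 -> KEEP
r=92=1011100 popcount=4 -> skip
r=93=1011101 popcount=5 -> KEEP
r=94=1011110 popcount=5 -> KEEP
r=95=1011111 popcount=6 -> skip
r=96=1100000 popcount=2 -> skip
r=97=1100001 popcount=3 -> skip
r=98=1100010 popcount=3 -> skip
Kept rows: 47 55 59 61 62 79 87 91 93 94

Answer: 47 55 59 61 62 79 87 91 93 94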